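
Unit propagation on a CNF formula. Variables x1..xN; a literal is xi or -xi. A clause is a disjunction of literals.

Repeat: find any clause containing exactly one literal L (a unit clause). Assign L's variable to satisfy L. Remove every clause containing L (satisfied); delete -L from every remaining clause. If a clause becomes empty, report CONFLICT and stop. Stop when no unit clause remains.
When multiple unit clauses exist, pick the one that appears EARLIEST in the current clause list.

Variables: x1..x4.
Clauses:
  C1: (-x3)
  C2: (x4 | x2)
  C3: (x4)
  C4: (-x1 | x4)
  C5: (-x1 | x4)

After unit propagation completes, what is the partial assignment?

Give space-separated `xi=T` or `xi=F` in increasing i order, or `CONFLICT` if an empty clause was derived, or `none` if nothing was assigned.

unit clause [-3] forces x3=F; simplify:
  satisfied 1 clause(s); 4 remain; assigned so far: [3]
unit clause [4] forces x4=T; simplify:
  satisfied 4 clause(s); 0 remain; assigned so far: [3, 4]

Answer: x3=F x4=T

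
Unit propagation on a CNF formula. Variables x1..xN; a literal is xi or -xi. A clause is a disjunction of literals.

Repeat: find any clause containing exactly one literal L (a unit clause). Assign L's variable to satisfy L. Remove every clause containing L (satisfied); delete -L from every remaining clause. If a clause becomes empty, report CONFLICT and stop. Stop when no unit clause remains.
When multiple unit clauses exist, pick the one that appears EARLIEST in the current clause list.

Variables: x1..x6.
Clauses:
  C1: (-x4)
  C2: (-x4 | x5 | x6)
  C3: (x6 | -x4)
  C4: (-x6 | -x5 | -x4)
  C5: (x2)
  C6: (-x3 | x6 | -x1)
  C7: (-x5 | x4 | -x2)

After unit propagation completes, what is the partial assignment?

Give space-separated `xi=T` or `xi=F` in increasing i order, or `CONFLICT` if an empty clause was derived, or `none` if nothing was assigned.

unit clause [-4] forces x4=F; simplify:
  drop 4 from [-5, 4, -2] -> [-5, -2]
  satisfied 4 clause(s); 3 remain; assigned so far: [4]
unit clause [2] forces x2=T; simplify:
  drop -2 from [-5, -2] -> [-5]
  satisfied 1 clause(s); 2 remain; assigned so far: [2, 4]
unit clause [-5] forces x5=F; simplify:
  satisfied 1 clause(s); 1 remain; assigned so far: [2, 4, 5]

Answer: x2=T x4=F x5=F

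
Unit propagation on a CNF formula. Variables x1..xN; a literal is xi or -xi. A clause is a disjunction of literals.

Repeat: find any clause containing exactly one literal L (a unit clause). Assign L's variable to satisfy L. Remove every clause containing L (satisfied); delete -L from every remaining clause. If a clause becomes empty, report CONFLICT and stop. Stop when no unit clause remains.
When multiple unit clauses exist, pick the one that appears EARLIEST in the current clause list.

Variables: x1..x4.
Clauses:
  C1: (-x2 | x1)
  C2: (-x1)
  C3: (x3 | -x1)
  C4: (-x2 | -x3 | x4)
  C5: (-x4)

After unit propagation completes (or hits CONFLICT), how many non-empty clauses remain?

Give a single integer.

Answer: 0

Derivation:
unit clause [-1] forces x1=F; simplify:
  drop 1 from [-2, 1] -> [-2]
  satisfied 2 clause(s); 3 remain; assigned so far: [1]
unit clause [-2] forces x2=F; simplify:
  satisfied 2 clause(s); 1 remain; assigned so far: [1, 2]
unit clause [-4] forces x4=F; simplify:
  satisfied 1 clause(s); 0 remain; assigned so far: [1, 2, 4]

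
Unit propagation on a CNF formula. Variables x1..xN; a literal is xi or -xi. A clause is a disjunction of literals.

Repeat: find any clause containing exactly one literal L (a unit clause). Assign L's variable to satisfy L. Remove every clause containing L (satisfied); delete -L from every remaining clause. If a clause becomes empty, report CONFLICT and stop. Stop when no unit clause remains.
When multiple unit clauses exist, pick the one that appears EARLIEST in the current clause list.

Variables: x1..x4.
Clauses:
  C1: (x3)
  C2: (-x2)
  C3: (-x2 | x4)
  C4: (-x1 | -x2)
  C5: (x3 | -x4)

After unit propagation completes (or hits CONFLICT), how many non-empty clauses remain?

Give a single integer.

Answer: 0

Derivation:
unit clause [3] forces x3=T; simplify:
  satisfied 2 clause(s); 3 remain; assigned so far: [3]
unit clause [-2] forces x2=F; simplify:
  satisfied 3 clause(s); 0 remain; assigned so far: [2, 3]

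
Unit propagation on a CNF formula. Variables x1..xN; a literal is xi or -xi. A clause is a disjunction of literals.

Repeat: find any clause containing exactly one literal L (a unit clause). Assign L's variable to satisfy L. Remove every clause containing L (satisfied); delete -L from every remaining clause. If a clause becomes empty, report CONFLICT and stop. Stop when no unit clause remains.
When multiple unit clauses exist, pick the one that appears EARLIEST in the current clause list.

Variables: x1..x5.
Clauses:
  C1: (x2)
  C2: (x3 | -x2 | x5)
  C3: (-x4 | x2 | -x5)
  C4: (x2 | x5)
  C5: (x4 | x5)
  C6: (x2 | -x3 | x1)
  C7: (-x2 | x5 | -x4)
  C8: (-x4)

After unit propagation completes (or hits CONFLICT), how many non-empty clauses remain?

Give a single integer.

Answer: 0

Derivation:
unit clause [2] forces x2=T; simplify:
  drop -2 from [3, -2, 5] -> [3, 5]
  drop -2 from [-2, 5, -4] -> [5, -4]
  satisfied 4 clause(s); 4 remain; assigned so far: [2]
unit clause [-4] forces x4=F; simplify:
  drop 4 from [4, 5] -> [5]
  satisfied 2 clause(s); 2 remain; assigned so far: [2, 4]
unit clause [5] forces x5=T; simplify:
  satisfied 2 clause(s); 0 remain; assigned so far: [2, 4, 5]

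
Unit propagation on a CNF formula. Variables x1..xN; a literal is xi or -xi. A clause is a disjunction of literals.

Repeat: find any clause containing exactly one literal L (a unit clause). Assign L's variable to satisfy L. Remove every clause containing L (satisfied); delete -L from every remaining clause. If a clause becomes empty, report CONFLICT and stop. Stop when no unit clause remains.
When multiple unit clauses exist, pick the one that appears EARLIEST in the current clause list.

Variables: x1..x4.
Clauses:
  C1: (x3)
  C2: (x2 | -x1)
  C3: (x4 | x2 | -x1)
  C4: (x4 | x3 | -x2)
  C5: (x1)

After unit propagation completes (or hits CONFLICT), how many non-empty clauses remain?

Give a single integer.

Answer: 0

Derivation:
unit clause [3] forces x3=T; simplify:
  satisfied 2 clause(s); 3 remain; assigned so far: [3]
unit clause [1] forces x1=T; simplify:
  drop -1 from [2, -1] -> [2]
  drop -1 from [4, 2, -1] -> [4, 2]
  satisfied 1 clause(s); 2 remain; assigned so far: [1, 3]
unit clause [2] forces x2=T; simplify:
  satisfied 2 clause(s); 0 remain; assigned so far: [1, 2, 3]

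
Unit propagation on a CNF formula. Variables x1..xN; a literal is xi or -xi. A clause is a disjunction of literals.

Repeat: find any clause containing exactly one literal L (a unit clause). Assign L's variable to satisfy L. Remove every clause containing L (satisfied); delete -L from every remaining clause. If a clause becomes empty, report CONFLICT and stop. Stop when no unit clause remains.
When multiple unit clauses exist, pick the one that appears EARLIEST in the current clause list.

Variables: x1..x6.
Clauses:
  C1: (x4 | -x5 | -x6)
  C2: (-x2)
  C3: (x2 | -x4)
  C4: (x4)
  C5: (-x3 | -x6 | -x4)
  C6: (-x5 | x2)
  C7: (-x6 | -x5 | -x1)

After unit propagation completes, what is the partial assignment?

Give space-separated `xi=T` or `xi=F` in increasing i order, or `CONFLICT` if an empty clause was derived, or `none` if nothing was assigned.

unit clause [-2] forces x2=F; simplify:
  drop 2 from [2, -4] -> [-4]
  drop 2 from [-5, 2] -> [-5]
  satisfied 1 clause(s); 6 remain; assigned so far: [2]
unit clause [-4] forces x4=F; simplify:
  drop 4 from [4, -5, -6] -> [-5, -6]
  drop 4 from [4] -> [] (empty!)
  satisfied 2 clause(s); 4 remain; assigned so far: [2, 4]
CONFLICT (empty clause)

Answer: CONFLICT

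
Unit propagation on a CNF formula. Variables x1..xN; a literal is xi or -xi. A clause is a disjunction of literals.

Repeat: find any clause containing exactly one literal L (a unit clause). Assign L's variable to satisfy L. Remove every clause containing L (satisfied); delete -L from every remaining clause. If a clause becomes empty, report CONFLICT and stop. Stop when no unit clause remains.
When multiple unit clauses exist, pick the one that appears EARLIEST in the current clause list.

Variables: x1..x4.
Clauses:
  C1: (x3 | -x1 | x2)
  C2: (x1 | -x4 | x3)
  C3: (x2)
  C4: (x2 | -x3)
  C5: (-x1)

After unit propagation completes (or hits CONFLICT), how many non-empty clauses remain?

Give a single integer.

Answer: 1

Derivation:
unit clause [2] forces x2=T; simplify:
  satisfied 3 clause(s); 2 remain; assigned so far: [2]
unit clause [-1] forces x1=F; simplify:
  drop 1 from [1, -4, 3] -> [-4, 3]
  satisfied 1 clause(s); 1 remain; assigned so far: [1, 2]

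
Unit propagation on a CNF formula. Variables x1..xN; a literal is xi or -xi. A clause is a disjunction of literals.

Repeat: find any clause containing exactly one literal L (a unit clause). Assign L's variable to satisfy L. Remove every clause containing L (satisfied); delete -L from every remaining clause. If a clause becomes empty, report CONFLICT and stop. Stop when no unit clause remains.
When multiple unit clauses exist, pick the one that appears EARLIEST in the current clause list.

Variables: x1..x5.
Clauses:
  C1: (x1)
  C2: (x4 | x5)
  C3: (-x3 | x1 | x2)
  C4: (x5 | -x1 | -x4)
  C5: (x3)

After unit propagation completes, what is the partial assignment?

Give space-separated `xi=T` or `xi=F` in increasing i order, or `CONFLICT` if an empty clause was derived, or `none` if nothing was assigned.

unit clause [1] forces x1=T; simplify:
  drop -1 from [5, -1, -4] -> [5, -4]
  satisfied 2 clause(s); 3 remain; assigned so far: [1]
unit clause [3] forces x3=T; simplify:
  satisfied 1 clause(s); 2 remain; assigned so far: [1, 3]

Answer: x1=T x3=T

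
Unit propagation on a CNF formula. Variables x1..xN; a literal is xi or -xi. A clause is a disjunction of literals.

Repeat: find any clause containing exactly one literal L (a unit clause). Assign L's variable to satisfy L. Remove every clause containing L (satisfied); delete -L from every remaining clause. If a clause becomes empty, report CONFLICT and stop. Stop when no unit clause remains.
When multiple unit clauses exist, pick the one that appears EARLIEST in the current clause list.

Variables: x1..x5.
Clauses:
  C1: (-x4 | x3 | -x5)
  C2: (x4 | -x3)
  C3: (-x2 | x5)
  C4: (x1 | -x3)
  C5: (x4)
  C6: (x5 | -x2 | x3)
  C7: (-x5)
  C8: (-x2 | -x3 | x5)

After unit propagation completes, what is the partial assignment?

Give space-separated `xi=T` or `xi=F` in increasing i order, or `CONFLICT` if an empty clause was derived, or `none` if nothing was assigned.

unit clause [4] forces x4=T; simplify:
  drop -4 from [-4, 3, -5] -> [3, -5]
  satisfied 2 clause(s); 6 remain; assigned so far: [4]
unit clause [-5] forces x5=F; simplify:
  drop 5 from [-2, 5] -> [-2]
  drop 5 from [5, -2, 3] -> [-2, 3]
  drop 5 from [-2, -3, 5] -> [-2, -3]
  satisfied 2 clause(s); 4 remain; assigned so far: [4, 5]
unit clause [-2] forces x2=F; simplify:
  satisfied 3 clause(s); 1 remain; assigned so far: [2, 4, 5]

Answer: x2=F x4=T x5=F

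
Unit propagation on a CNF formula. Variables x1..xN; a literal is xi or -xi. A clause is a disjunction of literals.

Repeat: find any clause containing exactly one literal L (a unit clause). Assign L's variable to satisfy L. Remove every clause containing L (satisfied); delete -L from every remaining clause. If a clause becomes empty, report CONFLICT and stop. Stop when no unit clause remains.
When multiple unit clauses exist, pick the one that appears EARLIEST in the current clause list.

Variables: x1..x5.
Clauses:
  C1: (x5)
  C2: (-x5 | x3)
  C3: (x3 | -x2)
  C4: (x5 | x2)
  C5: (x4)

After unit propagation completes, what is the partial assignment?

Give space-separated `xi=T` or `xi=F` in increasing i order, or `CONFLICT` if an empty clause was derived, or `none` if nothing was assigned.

Answer: x3=T x4=T x5=T

Derivation:
unit clause [5] forces x5=T; simplify:
  drop -5 from [-5, 3] -> [3]
  satisfied 2 clause(s); 3 remain; assigned so far: [5]
unit clause [3] forces x3=T; simplify:
  satisfied 2 clause(s); 1 remain; assigned so far: [3, 5]
unit clause [4] forces x4=T; simplify:
  satisfied 1 clause(s); 0 remain; assigned so far: [3, 4, 5]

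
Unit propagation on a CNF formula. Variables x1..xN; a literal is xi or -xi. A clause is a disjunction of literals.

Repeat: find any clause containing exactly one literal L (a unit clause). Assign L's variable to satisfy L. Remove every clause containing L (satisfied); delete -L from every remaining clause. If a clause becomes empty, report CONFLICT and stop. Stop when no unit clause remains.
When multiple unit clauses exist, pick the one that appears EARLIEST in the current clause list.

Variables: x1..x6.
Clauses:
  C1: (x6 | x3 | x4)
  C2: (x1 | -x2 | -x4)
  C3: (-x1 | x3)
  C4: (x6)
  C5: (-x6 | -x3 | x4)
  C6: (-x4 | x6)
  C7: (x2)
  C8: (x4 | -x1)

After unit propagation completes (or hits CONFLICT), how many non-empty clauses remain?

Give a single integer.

Answer: 4

Derivation:
unit clause [6] forces x6=T; simplify:
  drop -6 from [-6, -3, 4] -> [-3, 4]
  satisfied 3 clause(s); 5 remain; assigned so far: [6]
unit clause [2] forces x2=T; simplify:
  drop -2 from [1, -2, -4] -> [1, -4]
  satisfied 1 clause(s); 4 remain; assigned so far: [2, 6]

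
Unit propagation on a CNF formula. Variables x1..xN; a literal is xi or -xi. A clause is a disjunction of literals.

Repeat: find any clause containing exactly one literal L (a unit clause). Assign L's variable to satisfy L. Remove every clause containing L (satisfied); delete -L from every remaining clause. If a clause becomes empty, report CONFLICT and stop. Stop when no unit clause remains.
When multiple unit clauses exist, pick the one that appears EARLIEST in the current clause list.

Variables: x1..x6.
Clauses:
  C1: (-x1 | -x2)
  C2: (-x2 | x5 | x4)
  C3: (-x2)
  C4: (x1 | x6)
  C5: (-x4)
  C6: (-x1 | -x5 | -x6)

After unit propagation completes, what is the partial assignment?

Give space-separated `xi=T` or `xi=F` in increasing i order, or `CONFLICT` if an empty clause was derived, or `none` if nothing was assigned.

Answer: x2=F x4=F

Derivation:
unit clause [-2] forces x2=F; simplify:
  satisfied 3 clause(s); 3 remain; assigned so far: [2]
unit clause [-4] forces x4=F; simplify:
  satisfied 1 clause(s); 2 remain; assigned so far: [2, 4]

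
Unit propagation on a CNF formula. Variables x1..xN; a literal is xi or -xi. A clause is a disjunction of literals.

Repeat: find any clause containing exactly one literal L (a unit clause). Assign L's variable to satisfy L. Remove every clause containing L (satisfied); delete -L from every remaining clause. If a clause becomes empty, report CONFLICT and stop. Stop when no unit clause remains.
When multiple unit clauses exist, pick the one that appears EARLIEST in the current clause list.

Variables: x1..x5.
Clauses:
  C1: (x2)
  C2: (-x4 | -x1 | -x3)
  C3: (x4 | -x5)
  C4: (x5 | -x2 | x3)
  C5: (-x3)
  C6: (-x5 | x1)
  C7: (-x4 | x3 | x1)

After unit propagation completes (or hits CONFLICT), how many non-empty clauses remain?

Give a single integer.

Answer: 0

Derivation:
unit clause [2] forces x2=T; simplify:
  drop -2 from [5, -2, 3] -> [5, 3]
  satisfied 1 clause(s); 6 remain; assigned so far: [2]
unit clause [-3] forces x3=F; simplify:
  drop 3 from [5, 3] -> [5]
  drop 3 from [-4, 3, 1] -> [-4, 1]
  satisfied 2 clause(s); 4 remain; assigned so far: [2, 3]
unit clause [5] forces x5=T; simplify:
  drop -5 from [4, -5] -> [4]
  drop -5 from [-5, 1] -> [1]
  satisfied 1 clause(s); 3 remain; assigned so far: [2, 3, 5]
unit clause [4] forces x4=T; simplify:
  drop -4 from [-4, 1] -> [1]
  satisfied 1 clause(s); 2 remain; assigned so far: [2, 3, 4, 5]
unit clause [1] forces x1=T; simplify:
  satisfied 2 clause(s); 0 remain; assigned so far: [1, 2, 3, 4, 5]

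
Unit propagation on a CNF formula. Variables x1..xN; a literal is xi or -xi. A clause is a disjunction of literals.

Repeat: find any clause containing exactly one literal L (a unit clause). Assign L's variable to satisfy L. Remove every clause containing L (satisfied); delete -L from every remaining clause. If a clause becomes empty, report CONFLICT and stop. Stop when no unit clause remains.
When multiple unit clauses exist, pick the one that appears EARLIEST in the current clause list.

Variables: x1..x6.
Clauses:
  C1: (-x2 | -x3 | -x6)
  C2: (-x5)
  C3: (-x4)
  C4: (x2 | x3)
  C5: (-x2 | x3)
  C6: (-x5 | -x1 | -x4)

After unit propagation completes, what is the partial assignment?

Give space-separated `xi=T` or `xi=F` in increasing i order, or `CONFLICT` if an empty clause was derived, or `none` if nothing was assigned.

unit clause [-5] forces x5=F; simplify:
  satisfied 2 clause(s); 4 remain; assigned so far: [5]
unit clause [-4] forces x4=F; simplify:
  satisfied 1 clause(s); 3 remain; assigned so far: [4, 5]

Answer: x4=F x5=F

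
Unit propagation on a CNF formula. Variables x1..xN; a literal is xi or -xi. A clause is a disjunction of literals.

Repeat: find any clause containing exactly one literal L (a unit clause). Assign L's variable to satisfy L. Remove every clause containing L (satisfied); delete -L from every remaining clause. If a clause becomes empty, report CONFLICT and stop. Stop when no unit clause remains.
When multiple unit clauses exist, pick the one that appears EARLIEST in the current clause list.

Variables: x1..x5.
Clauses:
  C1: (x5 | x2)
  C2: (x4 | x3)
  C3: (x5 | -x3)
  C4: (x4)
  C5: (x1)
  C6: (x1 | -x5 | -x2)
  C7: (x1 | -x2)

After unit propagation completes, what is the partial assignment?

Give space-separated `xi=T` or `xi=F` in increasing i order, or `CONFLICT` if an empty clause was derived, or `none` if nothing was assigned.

unit clause [4] forces x4=T; simplify:
  satisfied 2 clause(s); 5 remain; assigned so far: [4]
unit clause [1] forces x1=T; simplify:
  satisfied 3 clause(s); 2 remain; assigned so far: [1, 4]

Answer: x1=T x4=T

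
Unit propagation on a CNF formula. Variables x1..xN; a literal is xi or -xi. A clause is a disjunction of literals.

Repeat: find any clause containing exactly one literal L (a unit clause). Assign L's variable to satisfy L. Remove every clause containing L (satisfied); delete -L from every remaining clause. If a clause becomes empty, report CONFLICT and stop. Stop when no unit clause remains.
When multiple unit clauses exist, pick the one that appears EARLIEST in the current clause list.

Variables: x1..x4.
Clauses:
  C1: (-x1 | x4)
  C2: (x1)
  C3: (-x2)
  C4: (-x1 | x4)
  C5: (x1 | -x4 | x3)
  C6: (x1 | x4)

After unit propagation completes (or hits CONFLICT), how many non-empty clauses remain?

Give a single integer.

Answer: 0

Derivation:
unit clause [1] forces x1=T; simplify:
  drop -1 from [-1, 4] -> [4]
  drop -1 from [-1, 4] -> [4]
  satisfied 3 clause(s); 3 remain; assigned so far: [1]
unit clause [4] forces x4=T; simplify:
  satisfied 2 clause(s); 1 remain; assigned so far: [1, 4]
unit clause [-2] forces x2=F; simplify:
  satisfied 1 clause(s); 0 remain; assigned so far: [1, 2, 4]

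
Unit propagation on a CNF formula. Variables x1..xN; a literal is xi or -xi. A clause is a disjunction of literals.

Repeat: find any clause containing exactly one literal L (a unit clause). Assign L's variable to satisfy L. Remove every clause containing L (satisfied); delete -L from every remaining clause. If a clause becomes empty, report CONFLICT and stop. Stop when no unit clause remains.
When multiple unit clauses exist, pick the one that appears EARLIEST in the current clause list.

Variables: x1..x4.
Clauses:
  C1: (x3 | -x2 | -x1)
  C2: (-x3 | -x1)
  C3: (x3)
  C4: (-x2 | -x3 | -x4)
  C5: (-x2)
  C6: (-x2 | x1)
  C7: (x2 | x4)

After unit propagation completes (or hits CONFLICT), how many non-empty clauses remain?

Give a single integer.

Answer: 0

Derivation:
unit clause [3] forces x3=T; simplify:
  drop -3 from [-3, -1] -> [-1]
  drop -3 from [-2, -3, -4] -> [-2, -4]
  satisfied 2 clause(s); 5 remain; assigned so far: [3]
unit clause [-1] forces x1=F; simplify:
  drop 1 from [-2, 1] -> [-2]
  satisfied 1 clause(s); 4 remain; assigned so far: [1, 3]
unit clause [-2] forces x2=F; simplify:
  drop 2 from [2, 4] -> [4]
  satisfied 3 clause(s); 1 remain; assigned so far: [1, 2, 3]
unit clause [4] forces x4=T; simplify:
  satisfied 1 clause(s); 0 remain; assigned so far: [1, 2, 3, 4]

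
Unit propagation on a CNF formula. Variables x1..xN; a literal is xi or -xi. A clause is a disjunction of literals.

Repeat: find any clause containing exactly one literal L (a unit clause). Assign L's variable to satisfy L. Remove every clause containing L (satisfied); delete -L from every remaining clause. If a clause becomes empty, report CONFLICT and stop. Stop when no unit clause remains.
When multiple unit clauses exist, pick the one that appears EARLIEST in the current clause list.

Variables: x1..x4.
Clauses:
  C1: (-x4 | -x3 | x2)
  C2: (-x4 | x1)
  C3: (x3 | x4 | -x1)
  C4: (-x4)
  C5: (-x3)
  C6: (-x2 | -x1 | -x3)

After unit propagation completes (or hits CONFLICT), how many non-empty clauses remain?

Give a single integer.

unit clause [-4] forces x4=F; simplify:
  drop 4 from [3, 4, -1] -> [3, -1]
  satisfied 3 clause(s); 3 remain; assigned so far: [4]
unit clause [-3] forces x3=F; simplify:
  drop 3 from [3, -1] -> [-1]
  satisfied 2 clause(s); 1 remain; assigned so far: [3, 4]
unit clause [-1] forces x1=F; simplify:
  satisfied 1 clause(s); 0 remain; assigned so far: [1, 3, 4]

Answer: 0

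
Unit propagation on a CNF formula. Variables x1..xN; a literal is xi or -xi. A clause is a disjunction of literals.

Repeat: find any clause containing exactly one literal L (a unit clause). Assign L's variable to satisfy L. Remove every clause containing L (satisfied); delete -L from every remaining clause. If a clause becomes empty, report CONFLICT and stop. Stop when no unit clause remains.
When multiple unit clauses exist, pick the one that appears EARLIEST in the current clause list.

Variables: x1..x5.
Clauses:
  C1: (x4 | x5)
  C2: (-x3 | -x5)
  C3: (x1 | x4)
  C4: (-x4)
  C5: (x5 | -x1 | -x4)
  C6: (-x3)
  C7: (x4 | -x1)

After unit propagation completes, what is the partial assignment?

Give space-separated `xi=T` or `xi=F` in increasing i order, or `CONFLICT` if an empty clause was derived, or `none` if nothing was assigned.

Answer: CONFLICT

Derivation:
unit clause [-4] forces x4=F; simplify:
  drop 4 from [4, 5] -> [5]
  drop 4 from [1, 4] -> [1]
  drop 4 from [4, -1] -> [-1]
  satisfied 2 clause(s); 5 remain; assigned so far: [4]
unit clause [5] forces x5=T; simplify:
  drop -5 from [-3, -5] -> [-3]
  satisfied 1 clause(s); 4 remain; assigned so far: [4, 5]
unit clause [-3] forces x3=F; simplify:
  satisfied 2 clause(s); 2 remain; assigned so far: [3, 4, 5]
unit clause [1] forces x1=T; simplify:
  drop -1 from [-1] -> [] (empty!)
  satisfied 1 clause(s); 1 remain; assigned so far: [1, 3, 4, 5]
CONFLICT (empty clause)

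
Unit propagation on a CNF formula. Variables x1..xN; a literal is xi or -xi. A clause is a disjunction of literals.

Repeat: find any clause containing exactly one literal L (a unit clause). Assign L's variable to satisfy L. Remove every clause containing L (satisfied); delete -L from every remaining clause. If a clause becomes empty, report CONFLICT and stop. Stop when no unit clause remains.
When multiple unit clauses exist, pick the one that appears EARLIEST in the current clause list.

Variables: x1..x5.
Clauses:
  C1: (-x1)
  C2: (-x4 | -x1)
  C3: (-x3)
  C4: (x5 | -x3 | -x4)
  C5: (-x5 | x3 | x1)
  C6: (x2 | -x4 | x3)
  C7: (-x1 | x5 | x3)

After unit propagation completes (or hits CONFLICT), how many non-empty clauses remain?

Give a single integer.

Answer: 1

Derivation:
unit clause [-1] forces x1=F; simplify:
  drop 1 from [-5, 3, 1] -> [-5, 3]
  satisfied 3 clause(s); 4 remain; assigned so far: [1]
unit clause [-3] forces x3=F; simplify:
  drop 3 from [-5, 3] -> [-5]
  drop 3 from [2, -4, 3] -> [2, -4]
  satisfied 2 clause(s); 2 remain; assigned so far: [1, 3]
unit clause [-5] forces x5=F; simplify:
  satisfied 1 clause(s); 1 remain; assigned so far: [1, 3, 5]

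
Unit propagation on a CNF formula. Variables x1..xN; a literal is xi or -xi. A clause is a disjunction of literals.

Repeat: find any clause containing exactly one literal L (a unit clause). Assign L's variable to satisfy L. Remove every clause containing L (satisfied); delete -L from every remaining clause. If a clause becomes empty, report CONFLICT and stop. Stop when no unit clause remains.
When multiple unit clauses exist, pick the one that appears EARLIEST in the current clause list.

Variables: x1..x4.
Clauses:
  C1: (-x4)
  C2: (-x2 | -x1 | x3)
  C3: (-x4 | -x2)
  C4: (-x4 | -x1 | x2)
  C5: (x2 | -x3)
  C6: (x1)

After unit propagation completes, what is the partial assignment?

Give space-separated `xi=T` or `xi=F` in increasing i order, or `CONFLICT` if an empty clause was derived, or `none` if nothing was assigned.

unit clause [-4] forces x4=F; simplify:
  satisfied 3 clause(s); 3 remain; assigned so far: [4]
unit clause [1] forces x1=T; simplify:
  drop -1 from [-2, -1, 3] -> [-2, 3]
  satisfied 1 clause(s); 2 remain; assigned so far: [1, 4]

Answer: x1=T x4=F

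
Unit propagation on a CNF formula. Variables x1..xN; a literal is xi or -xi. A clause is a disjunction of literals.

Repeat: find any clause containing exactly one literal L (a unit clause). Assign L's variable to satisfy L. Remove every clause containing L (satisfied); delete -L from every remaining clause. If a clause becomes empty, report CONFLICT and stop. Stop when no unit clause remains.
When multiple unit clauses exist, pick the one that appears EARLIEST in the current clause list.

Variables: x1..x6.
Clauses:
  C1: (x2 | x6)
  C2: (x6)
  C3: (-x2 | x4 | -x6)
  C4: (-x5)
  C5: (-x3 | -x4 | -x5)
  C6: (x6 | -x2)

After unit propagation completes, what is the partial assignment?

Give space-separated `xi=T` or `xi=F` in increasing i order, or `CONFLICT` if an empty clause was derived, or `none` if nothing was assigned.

unit clause [6] forces x6=T; simplify:
  drop -6 from [-2, 4, -6] -> [-2, 4]
  satisfied 3 clause(s); 3 remain; assigned so far: [6]
unit clause [-5] forces x5=F; simplify:
  satisfied 2 clause(s); 1 remain; assigned so far: [5, 6]

Answer: x5=F x6=T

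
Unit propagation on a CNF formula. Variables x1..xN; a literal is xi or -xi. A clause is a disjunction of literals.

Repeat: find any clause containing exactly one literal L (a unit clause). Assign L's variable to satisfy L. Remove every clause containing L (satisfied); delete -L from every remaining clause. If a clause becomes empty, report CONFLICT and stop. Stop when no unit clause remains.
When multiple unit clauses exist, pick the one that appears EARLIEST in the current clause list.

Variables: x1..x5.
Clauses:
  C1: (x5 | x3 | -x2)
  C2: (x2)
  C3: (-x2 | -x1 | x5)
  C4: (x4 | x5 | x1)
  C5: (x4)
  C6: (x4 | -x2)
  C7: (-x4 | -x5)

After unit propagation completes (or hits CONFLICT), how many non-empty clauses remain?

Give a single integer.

Answer: 0

Derivation:
unit clause [2] forces x2=T; simplify:
  drop -2 from [5, 3, -2] -> [5, 3]
  drop -2 from [-2, -1, 5] -> [-1, 5]
  drop -2 from [4, -2] -> [4]
  satisfied 1 clause(s); 6 remain; assigned so far: [2]
unit clause [4] forces x4=T; simplify:
  drop -4 from [-4, -5] -> [-5]
  satisfied 3 clause(s); 3 remain; assigned so far: [2, 4]
unit clause [-5] forces x5=F; simplify:
  drop 5 from [5, 3] -> [3]
  drop 5 from [-1, 5] -> [-1]
  satisfied 1 clause(s); 2 remain; assigned so far: [2, 4, 5]
unit clause [3] forces x3=T; simplify:
  satisfied 1 clause(s); 1 remain; assigned so far: [2, 3, 4, 5]
unit clause [-1] forces x1=F; simplify:
  satisfied 1 clause(s); 0 remain; assigned so far: [1, 2, 3, 4, 5]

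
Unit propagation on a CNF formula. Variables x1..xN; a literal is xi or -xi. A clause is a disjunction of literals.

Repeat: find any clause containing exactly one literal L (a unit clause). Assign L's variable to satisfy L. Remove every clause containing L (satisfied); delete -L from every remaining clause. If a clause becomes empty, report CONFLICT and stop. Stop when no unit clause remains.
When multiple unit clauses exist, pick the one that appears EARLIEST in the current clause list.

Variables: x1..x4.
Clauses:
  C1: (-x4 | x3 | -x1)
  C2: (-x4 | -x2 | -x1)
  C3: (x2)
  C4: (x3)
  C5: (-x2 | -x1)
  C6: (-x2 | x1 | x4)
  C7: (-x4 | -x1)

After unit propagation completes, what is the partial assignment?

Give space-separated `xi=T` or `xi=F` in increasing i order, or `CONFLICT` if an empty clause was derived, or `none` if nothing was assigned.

Answer: x1=F x2=T x3=T x4=T

Derivation:
unit clause [2] forces x2=T; simplify:
  drop -2 from [-4, -2, -1] -> [-4, -1]
  drop -2 from [-2, -1] -> [-1]
  drop -2 from [-2, 1, 4] -> [1, 4]
  satisfied 1 clause(s); 6 remain; assigned so far: [2]
unit clause [3] forces x3=T; simplify:
  satisfied 2 clause(s); 4 remain; assigned so far: [2, 3]
unit clause [-1] forces x1=F; simplify:
  drop 1 from [1, 4] -> [4]
  satisfied 3 clause(s); 1 remain; assigned so far: [1, 2, 3]
unit clause [4] forces x4=T; simplify:
  satisfied 1 clause(s); 0 remain; assigned so far: [1, 2, 3, 4]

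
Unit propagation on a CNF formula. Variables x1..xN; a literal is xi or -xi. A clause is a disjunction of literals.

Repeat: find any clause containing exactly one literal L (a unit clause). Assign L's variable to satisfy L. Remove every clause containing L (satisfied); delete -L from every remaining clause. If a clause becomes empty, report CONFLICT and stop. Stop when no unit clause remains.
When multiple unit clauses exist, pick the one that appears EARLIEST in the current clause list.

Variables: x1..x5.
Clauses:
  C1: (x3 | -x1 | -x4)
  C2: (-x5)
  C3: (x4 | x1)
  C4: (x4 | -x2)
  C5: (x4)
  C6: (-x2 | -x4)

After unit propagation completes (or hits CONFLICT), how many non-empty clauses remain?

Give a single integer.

Answer: 1

Derivation:
unit clause [-5] forces x5=F; simplify:
  satisfied 1 clause(s); 5 remain; assigned so far: [5]
unit clause [4] forces x4=T; simplify:
  drop -4 from [3, -1, -4] -> [3, -1]
  drop -4 from [-2, -4] -> [-2]
  satisfied 3 clause(s); 2 remain; assigned so far: [4, 5]
unit clause [-2] forces x2=F; simplify:
  satisfied 1 clause(s); 1 remain; assigned so far: [2, 4, 5]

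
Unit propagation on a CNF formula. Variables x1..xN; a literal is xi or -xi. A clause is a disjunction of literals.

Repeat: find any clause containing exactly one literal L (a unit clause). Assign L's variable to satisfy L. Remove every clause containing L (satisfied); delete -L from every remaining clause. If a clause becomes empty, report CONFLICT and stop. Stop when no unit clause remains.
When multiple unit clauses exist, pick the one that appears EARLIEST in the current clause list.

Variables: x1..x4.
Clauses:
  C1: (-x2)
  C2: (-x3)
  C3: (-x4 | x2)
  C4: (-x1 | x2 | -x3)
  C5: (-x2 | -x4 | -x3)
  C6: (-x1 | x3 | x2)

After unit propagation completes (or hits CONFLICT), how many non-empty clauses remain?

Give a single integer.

Answer: 0

Derivation:
unit clause [-2] forces x2=F; simplify:
  drop 2 from [-4, 2] -> [-4]
  drop 2 from [-1, 2, -3] -> [-1, -3]
  drop 2 from [-1, 3, 2] -> [-1, 3]
  satisfied 2 clause(s); 4 remain; assigned so far: [2]
unit clause [-3] forces x3=F; simplify:
  drop 3 from [-1, 3] -> [-1]
  satisfied 2 clause(s); 2 remain; assigned so far: [2, 3]
unit clause [-4] forces x4=F; simplify:
  satisfied 1 clause(s); 1 remain; assigned so far: [2, 3, 4]
unit clause [-1] forces x1=F; simplify:
  satisfied 1 clause(s); 0 remain; assigned so far: [1, 2, 3, 4]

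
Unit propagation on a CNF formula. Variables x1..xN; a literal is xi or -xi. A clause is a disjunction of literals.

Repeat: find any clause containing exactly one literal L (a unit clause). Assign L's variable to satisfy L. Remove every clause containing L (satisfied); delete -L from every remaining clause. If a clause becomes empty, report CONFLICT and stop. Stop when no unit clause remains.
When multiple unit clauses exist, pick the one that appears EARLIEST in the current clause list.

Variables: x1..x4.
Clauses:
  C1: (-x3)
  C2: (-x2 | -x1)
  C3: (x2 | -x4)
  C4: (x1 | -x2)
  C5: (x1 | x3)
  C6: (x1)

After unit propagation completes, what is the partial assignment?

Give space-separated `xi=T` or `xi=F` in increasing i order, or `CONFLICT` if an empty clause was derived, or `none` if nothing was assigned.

Answer: x1=T x2=F x3=F x4=F

Derivation:
unit clause [-3] forces x3=F; simplify:
  drop 3 from [1, 3] -> [1]
  satisfied 1 clause(s); 5 remain; assigned so far: [3]
unit clause [1] forces x1=T; simplify:
  drop -1 from [-2, -1] -> [-2]
  satisfied 3 clause(s); 2 remain; assigned so far: [1, 3]
unit clause [-2] forces x2=F; simplify:
  drop 2 from [2, -4] -> [-4]
  satisfied 1 clause(s); 1 remain; assigned so far: [1, 2, 3]
unit clause [-4] forces x4=F; simplify:
  satisfied 1 clause(s); 0 remain; assigned so far: [1, 2, 3, 4]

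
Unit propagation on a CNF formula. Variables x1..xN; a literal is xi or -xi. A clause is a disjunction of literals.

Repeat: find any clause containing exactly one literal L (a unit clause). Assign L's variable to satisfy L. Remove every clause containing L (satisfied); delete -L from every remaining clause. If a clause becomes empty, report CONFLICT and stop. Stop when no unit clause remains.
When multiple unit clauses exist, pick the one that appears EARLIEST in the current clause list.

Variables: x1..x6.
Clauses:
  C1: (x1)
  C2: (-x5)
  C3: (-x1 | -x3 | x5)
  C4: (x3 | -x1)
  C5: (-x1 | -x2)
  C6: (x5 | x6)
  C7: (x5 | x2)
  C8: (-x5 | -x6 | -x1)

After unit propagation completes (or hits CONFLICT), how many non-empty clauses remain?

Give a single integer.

unit clause [1] forces x1=T; simplify:
  drop -1 from [-1, -3, 5] -> [-3, 5]
  drop -1 from [3, -1] -> [3]
  drop -1 from [-1, -2] -> [-2]
  drop -1 from [-5, -6, -1] -> [-5, -6]
  satisfied 1 clause(s); 7 remain; assigned so far: [1]
unit clause [-5] forces x5=F; simplify:
  drop 5 from [-3, 5] -> [-3]
  drop 5 from [5, 6] -> [6]
  drop 5 from [5, 2] -> [2]
  satisfied 2 clause(s); 5 remain; assigned so far: [1, 5]
unit clause [-3] forces x3=F; simplify:
  drop 3 from [3] -> [] (empty!)
  satisfied 1 clause(s); 4 remain; assigned so far: [1, 3, 5]
CONFLICT (empty clause)

Answer: 3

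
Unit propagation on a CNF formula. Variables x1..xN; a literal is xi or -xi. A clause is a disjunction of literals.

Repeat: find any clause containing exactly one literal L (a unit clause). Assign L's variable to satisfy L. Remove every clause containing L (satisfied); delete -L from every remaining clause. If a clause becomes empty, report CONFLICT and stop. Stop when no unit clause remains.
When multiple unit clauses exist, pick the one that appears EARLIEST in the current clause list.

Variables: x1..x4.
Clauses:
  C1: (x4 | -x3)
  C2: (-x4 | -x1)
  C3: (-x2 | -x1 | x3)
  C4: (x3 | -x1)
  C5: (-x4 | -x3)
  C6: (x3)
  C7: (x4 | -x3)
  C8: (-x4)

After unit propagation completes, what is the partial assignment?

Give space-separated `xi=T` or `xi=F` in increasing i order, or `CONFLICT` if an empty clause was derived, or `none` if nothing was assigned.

unit clause [3] forces x3=T; simplify:
  drop -3 from [4, -3] -> [4]
  drop -3 from [-4, -3] -> [-4]
  drop -3 from [4, -3] -> [4]
  satisfied 3 clause(s); 5 remain; assigned so far: [3]
unit clause [4] forces x4=T; simplify:
  drop -4 from [-4, -1] -> [-1]
  drop -4 from [-4] -> [] (empty!)
  drop -4 from [-4] -> [] (empty!)
  satisfied 2 clause(s); 3 remain; assigned so far: [3, 4]
CONFLICT (empty clause)

Answer: CONFLICT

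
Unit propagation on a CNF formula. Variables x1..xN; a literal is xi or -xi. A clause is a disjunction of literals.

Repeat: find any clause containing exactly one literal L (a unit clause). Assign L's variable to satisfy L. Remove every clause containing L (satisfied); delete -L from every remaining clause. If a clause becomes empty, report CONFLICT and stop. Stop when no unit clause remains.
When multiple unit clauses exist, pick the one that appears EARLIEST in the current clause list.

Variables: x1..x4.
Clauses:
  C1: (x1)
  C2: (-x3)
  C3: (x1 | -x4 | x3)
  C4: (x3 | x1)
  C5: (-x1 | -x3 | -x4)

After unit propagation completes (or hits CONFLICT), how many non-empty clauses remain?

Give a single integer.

unit clause [1] forces x1=T; simplify:
  drop -1 from [-1, -3, -4] -> [-3, -4]
  satisfied 3 clause(s); 2 remain; assigned so far: [1]
unit clause [-3] forces x3=F; simplify:
  satisfied 2 clause(s); 0 remain; assigned so far: [1, 3]

Answer: 0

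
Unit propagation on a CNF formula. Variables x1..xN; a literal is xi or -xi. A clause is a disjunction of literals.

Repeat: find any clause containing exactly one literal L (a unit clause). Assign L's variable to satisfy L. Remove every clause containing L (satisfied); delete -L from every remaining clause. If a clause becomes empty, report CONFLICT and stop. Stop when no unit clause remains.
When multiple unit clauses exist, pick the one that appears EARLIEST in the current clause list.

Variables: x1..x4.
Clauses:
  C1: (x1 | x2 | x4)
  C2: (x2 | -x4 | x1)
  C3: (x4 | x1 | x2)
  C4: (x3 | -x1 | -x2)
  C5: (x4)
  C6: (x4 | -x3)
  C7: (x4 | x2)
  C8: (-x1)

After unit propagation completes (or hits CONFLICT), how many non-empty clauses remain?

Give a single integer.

Answer: 0

Derivation:
unit clause [4] forces x4=T; simplify:
  drop -4 from [2, -4, 1] -> [2, 1]
  satisfied 5 clause(s); 3 remain; assigned so far: [4]
unit clause [-1] forces x1=F; simplify:
  drop 1 from [2, 1] -> [2]
  satisfied 2 clause(s); 1 remain; assigned so far: [1, 4]
unit clause [2] forces x2=T; simplify:
  satisfied 1 clause(s); 0 remain; assigned so far: [1, 2, 4]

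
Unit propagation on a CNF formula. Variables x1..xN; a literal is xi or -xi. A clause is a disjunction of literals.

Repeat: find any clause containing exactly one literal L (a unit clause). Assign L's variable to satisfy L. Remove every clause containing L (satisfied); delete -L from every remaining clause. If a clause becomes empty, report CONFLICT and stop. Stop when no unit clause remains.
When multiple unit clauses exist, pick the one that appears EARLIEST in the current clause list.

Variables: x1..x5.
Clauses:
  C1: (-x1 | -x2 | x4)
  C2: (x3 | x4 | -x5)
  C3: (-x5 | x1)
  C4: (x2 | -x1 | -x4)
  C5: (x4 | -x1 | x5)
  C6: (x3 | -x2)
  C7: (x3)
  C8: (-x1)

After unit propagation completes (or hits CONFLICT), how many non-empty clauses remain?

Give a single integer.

unit clause [3] forces x3=T; simplify:
  satisfied 3 clause(s); 5 remain; assigned so far: [3]
unit clause [-1] forces x1=F; simplify:
  drop 1 from [-5, 1] -> [-5]
  satisfied 4 clause(s); 1 remain; assigned so far: [1, 3]
unit clause [-5] forces x5=F; simplify:
  satisfied 1 clause(s); 0 remain; assigned so far: [1, 3, 5]

Answer: 0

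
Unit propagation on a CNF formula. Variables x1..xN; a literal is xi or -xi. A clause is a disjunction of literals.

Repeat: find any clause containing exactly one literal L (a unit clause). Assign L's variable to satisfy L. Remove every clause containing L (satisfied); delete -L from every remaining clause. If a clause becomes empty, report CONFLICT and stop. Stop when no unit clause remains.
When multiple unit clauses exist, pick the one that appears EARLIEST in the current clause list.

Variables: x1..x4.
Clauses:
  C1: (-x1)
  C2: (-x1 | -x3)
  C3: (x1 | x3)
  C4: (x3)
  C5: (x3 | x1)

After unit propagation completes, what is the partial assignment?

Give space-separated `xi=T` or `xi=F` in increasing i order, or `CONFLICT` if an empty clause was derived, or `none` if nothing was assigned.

Answer: x1=F x3=T

Derivation:
unit clause [-1] forces x1=F; simplify:
  drop 1 from [1, 3] -> [3]
  drop 1 from [3, 1] -> [3]
  satisfied 2 clause(s); 3 remain; assigned so far: [1]
unit clause [3] forces x3=T; simplify:
  satisfied 3 clause(s); 0 remain; assigned so far: [1, 3]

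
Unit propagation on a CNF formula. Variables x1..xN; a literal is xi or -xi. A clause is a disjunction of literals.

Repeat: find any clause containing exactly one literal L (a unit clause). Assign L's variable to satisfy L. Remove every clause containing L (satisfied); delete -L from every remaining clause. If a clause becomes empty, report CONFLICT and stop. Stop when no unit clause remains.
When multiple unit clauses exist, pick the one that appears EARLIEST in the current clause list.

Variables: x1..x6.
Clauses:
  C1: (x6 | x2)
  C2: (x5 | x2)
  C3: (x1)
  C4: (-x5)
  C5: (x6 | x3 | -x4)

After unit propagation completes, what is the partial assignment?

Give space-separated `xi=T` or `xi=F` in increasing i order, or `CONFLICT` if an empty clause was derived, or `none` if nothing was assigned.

unit clause [1] forces x1=T; simplify:
  satisfied 1 clause(s); 4 remain; assigned so far: [1]
unit clause [-5] forces x5=F; simplify:
  drop 5 from [5, 2] -> [2]
  satisfied 1 clause(s); 3 remain; assigned so far: [1, 5]
unit clause [2] forces x2=T; simplify:
  satisfied 2 clause(s); 1 remain; assigned so far: [1, 2, 5]

Answer: x1=T x2=T x5=F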